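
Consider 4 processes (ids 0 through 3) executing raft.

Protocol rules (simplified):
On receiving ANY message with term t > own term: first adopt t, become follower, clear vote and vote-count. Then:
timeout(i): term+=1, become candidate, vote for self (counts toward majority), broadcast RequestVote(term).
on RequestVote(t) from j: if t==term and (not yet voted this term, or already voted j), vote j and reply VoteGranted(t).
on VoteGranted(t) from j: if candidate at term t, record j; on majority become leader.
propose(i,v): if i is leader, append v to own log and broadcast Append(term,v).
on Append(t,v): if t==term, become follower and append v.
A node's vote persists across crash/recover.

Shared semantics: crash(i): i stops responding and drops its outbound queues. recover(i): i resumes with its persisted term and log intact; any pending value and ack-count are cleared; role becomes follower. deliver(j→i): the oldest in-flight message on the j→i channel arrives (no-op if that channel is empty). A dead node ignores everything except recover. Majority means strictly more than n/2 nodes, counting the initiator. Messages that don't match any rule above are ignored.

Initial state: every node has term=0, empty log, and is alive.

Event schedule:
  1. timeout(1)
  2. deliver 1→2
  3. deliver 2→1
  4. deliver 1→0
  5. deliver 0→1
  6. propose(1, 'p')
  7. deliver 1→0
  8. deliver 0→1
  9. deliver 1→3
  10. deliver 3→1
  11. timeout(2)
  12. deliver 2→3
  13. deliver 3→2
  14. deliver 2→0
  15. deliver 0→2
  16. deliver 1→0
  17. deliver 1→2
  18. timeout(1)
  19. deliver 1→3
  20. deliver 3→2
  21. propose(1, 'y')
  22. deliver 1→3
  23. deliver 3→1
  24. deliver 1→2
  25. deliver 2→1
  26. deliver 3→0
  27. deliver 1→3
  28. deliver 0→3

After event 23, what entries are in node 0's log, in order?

1. timeout(1):  <1:cand t1 ->
2. deliver 1→2:  <2:foll t1 ->
3. deliver 2→1:  nop
4. deliver 1→0:  <0:foll t1 ->
5. deliver 0→1:  <1:lead t1 ->
6. propose(1,'p'):  <1:lead t1 p>
7. deliver 1→0:  <0:foll t1 p>
8. deliver 0→1:  nop
9. deliver 1→3:  <3:foll t1 ->
10. deliver 3→1:  nop
11. timeout(2):  <2:cand t2 ->
12. deliver 2→3:  <3:foll t2 ->
13. deliver 3→2:  nop
14. deliver 2→0:  <0:foll t2 p>
15. deliver 0→2:  <2:lead t2 ->
16. deliver 1→0:  nop
17. deliver 1→2:  nop
18. timeout(1):  <1:cand t2 p>
19. deliver 1→3:  nop
20. deliver 3→2:  nop
21. propose(1,'y'):  nop
22. deliver 1→3:  nop
23. deliver 3→1:  nop

p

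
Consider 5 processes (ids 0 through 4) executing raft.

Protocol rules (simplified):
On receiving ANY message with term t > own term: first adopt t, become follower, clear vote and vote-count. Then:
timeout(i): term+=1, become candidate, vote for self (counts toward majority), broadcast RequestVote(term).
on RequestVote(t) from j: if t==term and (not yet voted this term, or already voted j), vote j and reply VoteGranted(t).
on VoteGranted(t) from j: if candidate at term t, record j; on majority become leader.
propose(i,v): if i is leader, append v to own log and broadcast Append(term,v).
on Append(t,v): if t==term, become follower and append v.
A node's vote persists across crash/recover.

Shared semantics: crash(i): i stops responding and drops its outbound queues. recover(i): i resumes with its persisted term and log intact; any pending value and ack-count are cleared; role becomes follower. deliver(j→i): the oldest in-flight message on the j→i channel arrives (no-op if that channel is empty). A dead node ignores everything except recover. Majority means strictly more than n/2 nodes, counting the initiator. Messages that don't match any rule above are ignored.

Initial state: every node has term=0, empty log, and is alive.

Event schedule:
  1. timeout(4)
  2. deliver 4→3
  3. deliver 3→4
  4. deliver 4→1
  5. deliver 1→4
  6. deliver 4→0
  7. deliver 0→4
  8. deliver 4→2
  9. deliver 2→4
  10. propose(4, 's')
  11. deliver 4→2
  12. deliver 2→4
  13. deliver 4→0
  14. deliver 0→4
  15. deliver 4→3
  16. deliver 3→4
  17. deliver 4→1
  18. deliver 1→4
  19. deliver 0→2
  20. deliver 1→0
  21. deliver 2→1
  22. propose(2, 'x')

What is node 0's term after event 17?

[1] timeout(4) → N4(cand t1 [-])
[2] deliver 4→3 → N3(foll t1 [-])
[3] deliver 3→4 → ∅
[4] deliver 4→1 → N1(foll t1 [-])
[5] deliver 1→4 → N4(lead t1 [-])
[6] deliver 4→0 → N0(foll t1 [-])
[7] deliver 0→4 → ∅
[8] deliver 4→2 → N2(foll t1 [-])
[9] deliver 2→4 → ∅
[10] propose(4,'s') → N4(lead t1 [s])
[11] deliver 4→2 → N2(foll t1 [s])
[12] deliver 2→4 → ∅
[13] deliver 4→0 → N0(foll t1 [s])
[14] deliver 0→4 → ∅
[15] deliver 4→3 → N3(foll t1 [s])
[16] deliver 3→4 → ∅
[17] deliver 4→1 → N1(foll t1 [s])

1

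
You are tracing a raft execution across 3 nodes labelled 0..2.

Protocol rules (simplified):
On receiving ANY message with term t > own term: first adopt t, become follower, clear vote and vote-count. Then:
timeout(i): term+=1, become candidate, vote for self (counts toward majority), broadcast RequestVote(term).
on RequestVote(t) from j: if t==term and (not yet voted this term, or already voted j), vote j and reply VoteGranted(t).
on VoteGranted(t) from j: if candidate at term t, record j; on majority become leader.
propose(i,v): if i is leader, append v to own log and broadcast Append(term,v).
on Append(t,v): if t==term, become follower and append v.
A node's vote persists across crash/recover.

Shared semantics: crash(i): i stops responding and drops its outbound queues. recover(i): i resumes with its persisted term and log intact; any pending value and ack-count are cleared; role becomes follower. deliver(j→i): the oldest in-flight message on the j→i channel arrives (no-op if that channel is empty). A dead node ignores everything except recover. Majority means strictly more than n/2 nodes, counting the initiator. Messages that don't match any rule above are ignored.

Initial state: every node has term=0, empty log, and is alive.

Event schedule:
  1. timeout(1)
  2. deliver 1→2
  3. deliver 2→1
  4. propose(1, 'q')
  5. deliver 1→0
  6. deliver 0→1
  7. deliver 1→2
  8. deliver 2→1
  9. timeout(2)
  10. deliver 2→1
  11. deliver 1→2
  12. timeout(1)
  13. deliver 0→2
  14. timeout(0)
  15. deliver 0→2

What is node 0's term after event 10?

after 1 — timeout(1): n1:cand/t1/[-]
after 2 — deliver 1→2: n2:foll/t1/[-]
after 3 — deliver 2→1: n1:lead/t1/[-]
after 4 — propose(1,'q'): n1:lead/t1/[q]
after 5 — deliver 1→0: n0:foll/t1/[-]
after 6 — deliver 0→1: ·
after 7 — deliver 1→2: n2:foll/t1/[q]
after 8 — deliver 2→1: ·
after 9 — timeout(2): n2:cand/t2/[q]
after 10 — deliver 2→1: n1:foll/t2/[q]

1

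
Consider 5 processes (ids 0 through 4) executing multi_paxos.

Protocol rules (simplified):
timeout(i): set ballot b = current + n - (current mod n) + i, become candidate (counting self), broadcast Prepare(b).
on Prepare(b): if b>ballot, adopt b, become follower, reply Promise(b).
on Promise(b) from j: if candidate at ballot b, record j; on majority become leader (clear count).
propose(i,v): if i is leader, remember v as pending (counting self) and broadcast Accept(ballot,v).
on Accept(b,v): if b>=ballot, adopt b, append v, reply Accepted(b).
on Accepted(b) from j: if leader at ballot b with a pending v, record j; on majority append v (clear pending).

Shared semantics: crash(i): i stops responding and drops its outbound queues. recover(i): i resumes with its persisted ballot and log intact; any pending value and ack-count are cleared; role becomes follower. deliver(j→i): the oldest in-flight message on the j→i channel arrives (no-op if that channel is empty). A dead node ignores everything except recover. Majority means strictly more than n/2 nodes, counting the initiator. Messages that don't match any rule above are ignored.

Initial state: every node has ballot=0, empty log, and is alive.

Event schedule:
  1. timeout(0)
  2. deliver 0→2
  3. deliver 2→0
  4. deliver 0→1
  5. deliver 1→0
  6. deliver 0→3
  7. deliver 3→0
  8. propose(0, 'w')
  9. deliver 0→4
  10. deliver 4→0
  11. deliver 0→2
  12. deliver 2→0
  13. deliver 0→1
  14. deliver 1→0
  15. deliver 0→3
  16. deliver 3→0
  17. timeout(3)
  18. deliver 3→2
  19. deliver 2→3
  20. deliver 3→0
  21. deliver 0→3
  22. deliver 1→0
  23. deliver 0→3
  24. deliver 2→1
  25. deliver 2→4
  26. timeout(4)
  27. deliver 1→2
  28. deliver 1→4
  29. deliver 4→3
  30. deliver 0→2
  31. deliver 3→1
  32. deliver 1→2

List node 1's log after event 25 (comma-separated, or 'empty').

w

after 1 — timeout(0): n0:cand/b5/[-]
after 2 — deliver 0→2: n2:foll/b5/[-]
after 3 — deliver 2→0: ·
after 4 — deliver 0→1: n1:foll/b5/[-]
after 5 — deliver 1→0: n0:lead/b5/[-]
after 6 — deliver 0→3: n3:foll/b5/[-]
after 7 — deliver 3→0: ·
after 8 — propose(0,'w'): ·
after 9 — deliver 0→4: n4:foll/b5/[-]
after 10 — deliver 4→0: ·
after 11 — deliver 0→2: n2:foll/b5/[w]
after 12 — deliver 2→0: ·
after 13 — deliver 0→1: n1:foll/b5/[w]
after 14 — deliver 1→0: n0:lead/b5/[w]
after 15 — deliver 0→3: n3:foll/b5/[w]
after 16 — deliver 3→0: ·
after 17 — timeout(3): n3:cand/b13/[w]
after 18 — deliver 3→2: n2:foll/b13/[w]
after 19 — deliver 2→3: ·
after 20 — deliver 3→0: n0:foll/b13/[w]
after 21 — deliver 0→3: n3:lead/b13/[w]
after 22 — deliver 1→0: ·
after 23 — deliver 0→3: ·
after 24 — deliver 2→1: ·
after 25 — deliver 2→4: ·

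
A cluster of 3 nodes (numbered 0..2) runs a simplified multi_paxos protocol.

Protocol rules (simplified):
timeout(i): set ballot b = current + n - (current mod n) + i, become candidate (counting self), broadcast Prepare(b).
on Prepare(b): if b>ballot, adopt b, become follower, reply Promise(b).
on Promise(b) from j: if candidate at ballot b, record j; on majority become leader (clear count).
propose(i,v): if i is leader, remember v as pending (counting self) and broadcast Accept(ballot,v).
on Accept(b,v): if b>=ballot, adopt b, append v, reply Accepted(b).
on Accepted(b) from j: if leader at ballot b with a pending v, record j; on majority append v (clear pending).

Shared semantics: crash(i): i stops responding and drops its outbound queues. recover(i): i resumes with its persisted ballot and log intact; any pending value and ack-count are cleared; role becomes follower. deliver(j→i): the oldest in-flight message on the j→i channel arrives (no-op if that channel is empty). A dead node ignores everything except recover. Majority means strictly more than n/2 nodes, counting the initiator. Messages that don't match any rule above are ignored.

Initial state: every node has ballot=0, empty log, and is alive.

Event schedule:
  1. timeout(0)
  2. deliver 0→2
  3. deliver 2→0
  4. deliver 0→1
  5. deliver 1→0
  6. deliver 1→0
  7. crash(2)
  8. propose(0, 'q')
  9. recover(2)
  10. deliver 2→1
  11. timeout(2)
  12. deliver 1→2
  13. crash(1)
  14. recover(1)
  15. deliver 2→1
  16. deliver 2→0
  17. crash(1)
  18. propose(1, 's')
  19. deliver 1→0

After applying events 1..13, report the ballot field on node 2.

[1] timeout(0) → N0(cand b3 [-])
[2] deliver 0→2 → N2(foll b3 [-])
[3] deliver 2→0 → N0(lead b3 [-])
[4] deliver 0→1 → N1(foll b3 [-])
[5] deliver 1→0 → ∅
[6] deliver 1→0 → ∅
[7] crash(2) → N2(✗foll b3 [-])
[8] propose(0,'q') → ∅
[9] recover(2) → N2(foll b3 [-])
[10] deliver 2→1 → ∅
[11] timeout(2) → N2(cand b8 [-])
[12] deliver 1→2 → ∅
[13] crash(1) → N1(✗foll b3 [-])

8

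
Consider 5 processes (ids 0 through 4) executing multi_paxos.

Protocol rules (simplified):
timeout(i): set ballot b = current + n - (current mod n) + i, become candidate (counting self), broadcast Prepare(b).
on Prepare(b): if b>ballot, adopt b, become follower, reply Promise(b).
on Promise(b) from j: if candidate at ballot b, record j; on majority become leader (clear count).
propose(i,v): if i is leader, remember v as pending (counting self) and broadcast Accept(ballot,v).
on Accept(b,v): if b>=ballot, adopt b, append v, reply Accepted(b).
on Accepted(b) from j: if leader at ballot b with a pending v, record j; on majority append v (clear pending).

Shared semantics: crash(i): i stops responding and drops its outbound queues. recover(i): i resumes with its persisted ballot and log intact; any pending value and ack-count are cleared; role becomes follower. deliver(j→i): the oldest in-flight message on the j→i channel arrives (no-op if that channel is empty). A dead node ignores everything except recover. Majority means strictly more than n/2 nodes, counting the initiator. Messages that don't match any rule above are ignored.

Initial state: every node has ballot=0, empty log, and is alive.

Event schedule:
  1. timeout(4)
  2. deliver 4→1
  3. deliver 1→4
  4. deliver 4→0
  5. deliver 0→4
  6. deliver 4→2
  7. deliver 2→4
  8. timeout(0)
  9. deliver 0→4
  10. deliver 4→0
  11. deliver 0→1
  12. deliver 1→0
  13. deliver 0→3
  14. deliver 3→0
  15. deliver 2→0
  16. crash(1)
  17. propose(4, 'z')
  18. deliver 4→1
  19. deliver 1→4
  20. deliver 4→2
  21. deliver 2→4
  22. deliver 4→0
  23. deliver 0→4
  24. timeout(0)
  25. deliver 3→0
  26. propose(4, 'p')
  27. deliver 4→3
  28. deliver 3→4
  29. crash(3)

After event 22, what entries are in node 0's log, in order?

step 1 timeout(4): 4={cand,b=9,log=-}
step 2 deliver 4→1: 1={foll,b=9,log=-}
step 3 deliver 1→4: —
step 4 deliver 4→0: 0={foll,b=9,log=-}
step 5 deliver 0→4: 4={lead,b=9,log=-}
step 6 deliver 4→2: 2={foll,b=9,log=-}
step 7 deliver 2→4: —
step 8 timeout(0): 0={cand,b=10,log=-}
step 9 deliver 0→4: 4={foll,b=10,log=-}
step 10 deliver 4→0: —
step 11 deliver 0→1: 1={foll,b=10,log=-}
step 12 deliver 1→0: 0={lead,b=10,log=-}
step 13 deliver 0→3: 3={foll,b=10,log=-}
step 14 deliver 3→0: —
step 15 deliver 2→0: —
step 16 crash(1): 1={✗foll,b=10,log=-}
step 17 propose(4,'z'): —
step 18 deliver 4→1: —
step 19 deliver 1→4: —
step 20 deliver 4→2: —
step 21 deliver 2→4: —
step 22 deliver 4→0: —

empty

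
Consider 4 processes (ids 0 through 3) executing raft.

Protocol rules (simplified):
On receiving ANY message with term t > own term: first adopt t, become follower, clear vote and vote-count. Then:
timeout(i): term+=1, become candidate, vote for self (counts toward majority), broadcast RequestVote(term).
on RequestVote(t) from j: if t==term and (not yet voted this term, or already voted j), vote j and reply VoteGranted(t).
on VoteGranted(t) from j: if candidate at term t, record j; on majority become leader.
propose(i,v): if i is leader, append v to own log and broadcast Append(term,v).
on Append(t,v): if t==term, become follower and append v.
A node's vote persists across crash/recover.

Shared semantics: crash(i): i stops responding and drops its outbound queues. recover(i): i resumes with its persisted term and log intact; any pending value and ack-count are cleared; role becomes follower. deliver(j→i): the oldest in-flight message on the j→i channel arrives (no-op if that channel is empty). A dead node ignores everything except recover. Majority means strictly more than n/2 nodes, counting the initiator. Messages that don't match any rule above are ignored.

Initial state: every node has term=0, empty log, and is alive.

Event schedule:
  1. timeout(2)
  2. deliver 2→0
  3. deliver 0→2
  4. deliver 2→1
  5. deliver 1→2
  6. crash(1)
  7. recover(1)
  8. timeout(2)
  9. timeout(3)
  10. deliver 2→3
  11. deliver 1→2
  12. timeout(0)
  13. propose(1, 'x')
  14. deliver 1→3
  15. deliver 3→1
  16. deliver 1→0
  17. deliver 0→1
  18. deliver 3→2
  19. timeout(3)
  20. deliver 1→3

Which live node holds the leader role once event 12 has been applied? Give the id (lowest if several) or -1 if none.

after 1 — timeout(2): n2:cand/t1/[-]
after 2 — deliver 2→0: n0:foll/t1/[-]
after 3 — deliver 0→2: ·
after 4 — deliver 2→1: n1:foll/t1/[-]
after 5 — deliver 1→2: n2:lead/t1/[-]
after 6 — crash(1): n1:✗foll/t1/[-]
after 7 — recover(1): n1:foll/t1/[-]
after 8 — timeout(2): n2:cand/t2/[-]
after 9 — timeout(3): n3:cand/t1/[-]
after 10 — deliver 2→3: ·
after 11 — deliver 1→2: ·
after 12 — timeout(0): n0:cand/t2/[-]

-1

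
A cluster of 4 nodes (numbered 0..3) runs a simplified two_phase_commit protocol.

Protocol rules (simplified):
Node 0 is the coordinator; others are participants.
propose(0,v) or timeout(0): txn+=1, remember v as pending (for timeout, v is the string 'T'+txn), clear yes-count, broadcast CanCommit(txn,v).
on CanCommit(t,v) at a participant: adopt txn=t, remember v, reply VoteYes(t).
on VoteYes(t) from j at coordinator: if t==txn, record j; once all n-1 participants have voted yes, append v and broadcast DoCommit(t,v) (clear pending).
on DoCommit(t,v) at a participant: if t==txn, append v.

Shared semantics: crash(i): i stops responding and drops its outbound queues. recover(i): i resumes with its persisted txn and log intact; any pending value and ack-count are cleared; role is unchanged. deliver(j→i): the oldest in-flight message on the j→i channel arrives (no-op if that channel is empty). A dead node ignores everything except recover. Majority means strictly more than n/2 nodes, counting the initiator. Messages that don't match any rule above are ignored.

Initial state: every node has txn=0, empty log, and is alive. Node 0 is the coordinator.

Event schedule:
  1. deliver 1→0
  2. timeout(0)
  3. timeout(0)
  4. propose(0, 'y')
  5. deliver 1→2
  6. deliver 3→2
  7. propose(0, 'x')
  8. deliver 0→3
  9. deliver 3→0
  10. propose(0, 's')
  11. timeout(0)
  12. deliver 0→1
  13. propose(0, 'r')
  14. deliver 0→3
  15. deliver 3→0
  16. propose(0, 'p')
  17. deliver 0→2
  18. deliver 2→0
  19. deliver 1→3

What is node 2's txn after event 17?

[1] deliver 1→0 → ∅
[2] timeout(0) → N0(coor t1 [-])
[3] timeout(0) → N0(coor t2 [-])
[4] propose(0,'y') → N0(coor t3 [-])
[5] deliver 1→2 → ∅
[6] deliver 3→2 → ∅
[7] propose(0,'x') → N0(coor t4 [-])
[8] deliver 0→3 → N3(part t1 [-])
[9] deliver 3→0 → ∅
[10] propose(0,'s') → N0(coor t5 [-])
[11] timeout(0) → N0(coor t6 [-])
[12] deliver 0→1 → N1(part t1 [-])
[13] propose(0,'r') → N0(coor t7 [-])
[14] deliver 0→3 → N3(part t2 [-])
[15] deliver 3→0 → ∅
[16] propose(0,'p') → N0(coor t8 [-])
[17] deliver 0→2 → N2(part t1 [-])

1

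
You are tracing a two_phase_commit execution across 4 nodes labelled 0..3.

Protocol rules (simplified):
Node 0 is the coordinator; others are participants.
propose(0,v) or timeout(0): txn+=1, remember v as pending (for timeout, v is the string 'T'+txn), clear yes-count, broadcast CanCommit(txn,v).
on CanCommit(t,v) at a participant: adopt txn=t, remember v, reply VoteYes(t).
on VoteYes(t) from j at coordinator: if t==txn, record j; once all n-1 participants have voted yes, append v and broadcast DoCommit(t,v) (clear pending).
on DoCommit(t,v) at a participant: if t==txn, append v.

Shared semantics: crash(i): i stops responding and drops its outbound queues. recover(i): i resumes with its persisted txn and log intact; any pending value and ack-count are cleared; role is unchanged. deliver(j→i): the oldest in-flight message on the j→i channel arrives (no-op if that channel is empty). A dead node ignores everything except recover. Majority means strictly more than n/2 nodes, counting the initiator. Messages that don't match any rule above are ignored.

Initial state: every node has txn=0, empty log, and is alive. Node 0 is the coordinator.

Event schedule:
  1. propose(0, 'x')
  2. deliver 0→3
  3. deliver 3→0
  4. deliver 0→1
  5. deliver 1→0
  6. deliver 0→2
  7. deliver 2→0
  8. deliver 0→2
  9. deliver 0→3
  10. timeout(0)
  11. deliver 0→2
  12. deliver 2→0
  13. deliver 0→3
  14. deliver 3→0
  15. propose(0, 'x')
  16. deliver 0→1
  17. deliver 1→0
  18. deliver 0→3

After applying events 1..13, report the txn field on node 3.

2

e1 propose(0,'x'): 0[coor,t=1,-]
e2 deliver 0→3: 3[part,t=1,-]
e3 deliver 3→0: ·
e4 deliver 0→1: 1[part,t=1,-]
e5 deliver 1→0: ·
e6 deliver 0→2: 2[part,t=1,-]
e7 deliver 2→0: 0[coor,t=1,x]
e8 deliver 0→2: 2[part,t=1,x]
e9 deliver 0→3: 3[part,t=1,x]
e10 timeout(0): 0[coor,t=2,x]
e11 deliver 0→2: 2[part,t=2,x]
e12 deliver 2→0: ·
e13 deliver 0→3: 3[part,t=2,x]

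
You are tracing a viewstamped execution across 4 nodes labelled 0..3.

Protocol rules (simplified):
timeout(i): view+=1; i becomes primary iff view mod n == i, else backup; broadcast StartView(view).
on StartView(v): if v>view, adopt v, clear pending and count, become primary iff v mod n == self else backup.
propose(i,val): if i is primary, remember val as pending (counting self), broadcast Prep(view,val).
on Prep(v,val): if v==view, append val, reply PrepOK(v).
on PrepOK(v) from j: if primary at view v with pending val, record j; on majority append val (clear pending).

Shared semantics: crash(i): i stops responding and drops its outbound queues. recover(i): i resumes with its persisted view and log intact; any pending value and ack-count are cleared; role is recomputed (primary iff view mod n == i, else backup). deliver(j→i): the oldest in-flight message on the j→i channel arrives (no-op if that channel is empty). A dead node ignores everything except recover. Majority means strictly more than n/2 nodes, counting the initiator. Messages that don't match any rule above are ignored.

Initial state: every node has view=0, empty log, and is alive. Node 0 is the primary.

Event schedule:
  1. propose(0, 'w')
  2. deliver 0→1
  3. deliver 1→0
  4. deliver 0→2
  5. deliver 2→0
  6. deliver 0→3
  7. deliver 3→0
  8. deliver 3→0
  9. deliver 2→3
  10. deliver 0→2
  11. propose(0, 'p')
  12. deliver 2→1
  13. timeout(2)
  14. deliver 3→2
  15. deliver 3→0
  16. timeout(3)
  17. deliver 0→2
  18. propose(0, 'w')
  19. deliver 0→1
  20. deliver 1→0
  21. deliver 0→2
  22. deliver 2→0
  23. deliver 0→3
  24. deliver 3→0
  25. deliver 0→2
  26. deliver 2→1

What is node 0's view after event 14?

step 1 propose(0,'w'): —
step 2 deliver 0→1: 1={back,v=0,log=w}
step 3 deliver 1→0: —
step 4 deliver 0→2: 2={back,v=0,log=w}
step 5 deliver 2→0: 0={prim,v=0,log=w}
step 6 deliver 0→3: 3={back,v=0,log=w}
step 7 deliver 3→0: —
step 8 deliver 3→0: —
step 9 deliver 2→3: —
step 10 deliver 0→2: —
step 11 propose(0,'p'): —
step 12 deliver 2→1: —
step 13 timeout(2): 2={back,v=1,log=w}
step 14 deliver 3→2: —

0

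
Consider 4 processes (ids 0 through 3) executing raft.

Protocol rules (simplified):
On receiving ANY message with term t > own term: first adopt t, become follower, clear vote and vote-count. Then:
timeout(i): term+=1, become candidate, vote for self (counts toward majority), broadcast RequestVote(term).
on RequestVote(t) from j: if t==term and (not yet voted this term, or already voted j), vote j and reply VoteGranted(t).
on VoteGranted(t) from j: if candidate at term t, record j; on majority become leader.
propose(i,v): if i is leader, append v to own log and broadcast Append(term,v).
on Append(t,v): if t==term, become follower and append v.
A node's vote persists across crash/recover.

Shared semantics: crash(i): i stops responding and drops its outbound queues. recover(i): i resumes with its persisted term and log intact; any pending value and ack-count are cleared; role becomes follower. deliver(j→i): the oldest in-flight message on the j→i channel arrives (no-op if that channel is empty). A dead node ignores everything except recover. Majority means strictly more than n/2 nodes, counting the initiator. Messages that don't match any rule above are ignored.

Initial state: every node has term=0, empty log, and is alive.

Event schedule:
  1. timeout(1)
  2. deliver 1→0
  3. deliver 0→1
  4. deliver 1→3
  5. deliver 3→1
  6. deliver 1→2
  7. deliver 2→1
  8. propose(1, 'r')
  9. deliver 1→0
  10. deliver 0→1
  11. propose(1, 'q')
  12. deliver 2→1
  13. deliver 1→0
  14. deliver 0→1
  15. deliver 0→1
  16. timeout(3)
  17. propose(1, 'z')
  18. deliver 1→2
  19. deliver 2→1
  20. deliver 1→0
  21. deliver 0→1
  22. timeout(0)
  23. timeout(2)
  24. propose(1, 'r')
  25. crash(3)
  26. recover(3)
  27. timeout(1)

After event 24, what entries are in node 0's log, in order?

r,q,z

[1] timeout(1) → N1(cand t1 [-])
[2] deliver 1→0 → N0(foll t1 [-])
[3] deliver 0→1 → ∅
[4] deliver 1→3 → N3(foll t1 [-])
[5] deliver 3→1 → N1(lead t1 [-])
[6] deliver 1→2 → N2(foll t1 [-])
[7] deliver 2→1 → ∅
[8] propose(1,'r') → N1(lead t1 [r])
[9] deliver 1→0 → N0(foll t1 [r])
[10] deliver 0→1 → ∅
[11] propose(1,'q') → N1(lead t1 [r,q])
[12] deliver 2→1 → ∅
[13] deliver 1→0 → N0(foll t1 [r,q])
[14] deliver 0→1 → ∅
[15] deliver 0→1 → ∅
[16] timeout(3) → N3(cand t2 [-])
[17] propose(1,'z') → N1(lead t1 [r,q,z])
[18] deliver 1→2 → N2(foll t1 [r])
[19] deliver 2→1 → ∅
[20] deliver 1→0 → N0(foll t1 [r,q,z])
[21] deliver 0→1 → ∅
[22] timeout(0) → N0(cand t2 [r,q,z])
[23] timeout(2) → N2(cand t2 [r])
[24] propose(1,'r') → N1(lead t1 [r,q,z,r])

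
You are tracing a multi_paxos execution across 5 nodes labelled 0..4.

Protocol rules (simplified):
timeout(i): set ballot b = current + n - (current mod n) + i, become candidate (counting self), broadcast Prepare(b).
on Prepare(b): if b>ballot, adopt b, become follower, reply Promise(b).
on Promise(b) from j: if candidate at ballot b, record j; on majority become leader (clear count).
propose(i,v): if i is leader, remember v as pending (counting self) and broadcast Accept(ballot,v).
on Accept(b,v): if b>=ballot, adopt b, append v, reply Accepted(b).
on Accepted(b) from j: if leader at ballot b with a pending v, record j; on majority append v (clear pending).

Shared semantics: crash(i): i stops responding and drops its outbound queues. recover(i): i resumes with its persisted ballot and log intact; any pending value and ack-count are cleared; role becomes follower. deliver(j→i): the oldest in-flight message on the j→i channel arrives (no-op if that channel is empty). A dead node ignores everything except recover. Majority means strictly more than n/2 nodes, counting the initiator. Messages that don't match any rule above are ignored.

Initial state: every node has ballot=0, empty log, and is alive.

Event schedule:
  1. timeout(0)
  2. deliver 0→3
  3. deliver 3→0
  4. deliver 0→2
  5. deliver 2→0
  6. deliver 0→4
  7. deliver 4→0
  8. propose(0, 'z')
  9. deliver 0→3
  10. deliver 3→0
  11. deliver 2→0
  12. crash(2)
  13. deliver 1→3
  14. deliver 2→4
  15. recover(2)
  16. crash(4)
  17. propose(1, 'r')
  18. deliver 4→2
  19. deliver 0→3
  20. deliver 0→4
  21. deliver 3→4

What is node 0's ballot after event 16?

5

after 1 — timeout(0): n0:cand/b5/[-]
after 2 — deliver 0→3: n3:foll/b5/[-]
after 3 — deliver 3→0: ·
after 4 — deliver 0→2: n2:foll/b5/[-]
after 5 — deliver 2→0: n0:lead/b5/[-]
after 6 — deliver 0→4: n4:foll/b5/[-]
after 7 — deliver 4→0: ·
after 8 — propose(0,'z'): ·
after 9 — deliver 0→3: n3:foll/b5/[z]
after 10 — deliver 3→0: ·
after 11 — deliver 2→0: ·
after 12 — crash(2): n2:✗foll/b5/[-]
after 13 — deliver 1→3: ·
after 14 — deliver 2→4: ·
after 15 — recover(2): n2:foll/b5/[-]
after 16 — crash(4): n4:✗foll/b5/[-]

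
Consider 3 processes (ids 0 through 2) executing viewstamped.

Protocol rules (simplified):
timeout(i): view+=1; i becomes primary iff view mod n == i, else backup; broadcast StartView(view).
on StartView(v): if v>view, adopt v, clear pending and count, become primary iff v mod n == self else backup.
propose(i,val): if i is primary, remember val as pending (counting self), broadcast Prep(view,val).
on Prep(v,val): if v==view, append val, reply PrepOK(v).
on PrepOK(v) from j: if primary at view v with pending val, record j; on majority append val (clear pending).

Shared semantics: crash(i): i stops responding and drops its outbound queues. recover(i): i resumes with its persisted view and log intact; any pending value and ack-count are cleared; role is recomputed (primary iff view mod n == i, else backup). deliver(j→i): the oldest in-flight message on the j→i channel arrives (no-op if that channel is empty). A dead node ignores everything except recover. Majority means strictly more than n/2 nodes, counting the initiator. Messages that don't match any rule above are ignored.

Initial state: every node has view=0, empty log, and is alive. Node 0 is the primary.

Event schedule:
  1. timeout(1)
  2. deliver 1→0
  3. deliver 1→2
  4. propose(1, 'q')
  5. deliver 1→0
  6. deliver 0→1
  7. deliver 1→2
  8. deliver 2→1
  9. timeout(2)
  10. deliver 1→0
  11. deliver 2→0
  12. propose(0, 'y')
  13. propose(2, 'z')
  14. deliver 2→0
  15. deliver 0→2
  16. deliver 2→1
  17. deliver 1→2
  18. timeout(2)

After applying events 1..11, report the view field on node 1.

step 1 timeout(1): 1={prim,v=1,log=-}
step 2 deliver 1→0: 0={back,v=1,log=-}
step 3 deliver 1→2: 2={back,v=1,log=-}
step 4 propose(1,'q'): —
step 5 deliver 1→0: 0={back,v=1,log=q}
step 6 deliver 0→1: 1={prim,v=1,log=q}
step 7 deliver 1→2: 2={back,v=1,log=q}
step 8 deliver 2→1: —
step 9 timeout(2): 2={prim,v=2,log=q}
step 10 deliver 1→0: —
step 11 deliver 2→0: 0={back,v=2,log=q}

1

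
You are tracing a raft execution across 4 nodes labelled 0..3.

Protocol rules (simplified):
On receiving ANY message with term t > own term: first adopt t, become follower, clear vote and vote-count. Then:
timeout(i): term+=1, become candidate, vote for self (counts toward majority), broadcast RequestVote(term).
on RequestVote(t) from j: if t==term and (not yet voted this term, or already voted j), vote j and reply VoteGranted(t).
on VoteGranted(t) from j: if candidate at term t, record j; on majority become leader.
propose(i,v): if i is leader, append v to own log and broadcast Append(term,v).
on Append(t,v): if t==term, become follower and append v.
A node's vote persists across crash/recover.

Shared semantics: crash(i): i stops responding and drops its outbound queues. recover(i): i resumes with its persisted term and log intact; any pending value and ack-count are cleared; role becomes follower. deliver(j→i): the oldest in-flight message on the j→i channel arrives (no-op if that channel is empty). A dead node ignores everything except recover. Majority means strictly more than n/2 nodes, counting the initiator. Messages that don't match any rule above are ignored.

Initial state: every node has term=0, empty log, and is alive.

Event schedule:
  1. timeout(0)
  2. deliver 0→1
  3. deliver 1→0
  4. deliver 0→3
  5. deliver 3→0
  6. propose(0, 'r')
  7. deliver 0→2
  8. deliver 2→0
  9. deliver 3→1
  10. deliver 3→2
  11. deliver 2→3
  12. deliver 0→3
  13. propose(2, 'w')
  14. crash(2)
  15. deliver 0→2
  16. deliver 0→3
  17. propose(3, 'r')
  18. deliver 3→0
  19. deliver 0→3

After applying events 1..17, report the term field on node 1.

1

after 1 — timeout(0): n0:cand/t1/[-]
after 2 — deliver 0→1: n1:foll/t1/[-]
after 3 — deliver 1→0: ·
after 4 — deliver 0→3: n3:foll/t1/[-]
after 5 — deliver 3→0: n0:lead/t1/[-]
after 6 — propose(0,'r'): n0:lead/t1/[r]
after 7 — deliver 0→2: n2:foll/t1/[-]
after 8 — deliver 2→0: ·
after 9 — deliver 3→1: ·
after 10 — deliver 3→2: ·
after 11 — deliver 2→3: ·
after 12 — deliver 0→3: n3:foll/t1/[r]
after 13 — propose(2,'w'): ·
after 14 — crash(2): n2:✗foll/t1/[-]
after 15 — deliver 0→2: ·
after 16 — deliver 0→3: ·
after 17 — propose(3,'r'): ·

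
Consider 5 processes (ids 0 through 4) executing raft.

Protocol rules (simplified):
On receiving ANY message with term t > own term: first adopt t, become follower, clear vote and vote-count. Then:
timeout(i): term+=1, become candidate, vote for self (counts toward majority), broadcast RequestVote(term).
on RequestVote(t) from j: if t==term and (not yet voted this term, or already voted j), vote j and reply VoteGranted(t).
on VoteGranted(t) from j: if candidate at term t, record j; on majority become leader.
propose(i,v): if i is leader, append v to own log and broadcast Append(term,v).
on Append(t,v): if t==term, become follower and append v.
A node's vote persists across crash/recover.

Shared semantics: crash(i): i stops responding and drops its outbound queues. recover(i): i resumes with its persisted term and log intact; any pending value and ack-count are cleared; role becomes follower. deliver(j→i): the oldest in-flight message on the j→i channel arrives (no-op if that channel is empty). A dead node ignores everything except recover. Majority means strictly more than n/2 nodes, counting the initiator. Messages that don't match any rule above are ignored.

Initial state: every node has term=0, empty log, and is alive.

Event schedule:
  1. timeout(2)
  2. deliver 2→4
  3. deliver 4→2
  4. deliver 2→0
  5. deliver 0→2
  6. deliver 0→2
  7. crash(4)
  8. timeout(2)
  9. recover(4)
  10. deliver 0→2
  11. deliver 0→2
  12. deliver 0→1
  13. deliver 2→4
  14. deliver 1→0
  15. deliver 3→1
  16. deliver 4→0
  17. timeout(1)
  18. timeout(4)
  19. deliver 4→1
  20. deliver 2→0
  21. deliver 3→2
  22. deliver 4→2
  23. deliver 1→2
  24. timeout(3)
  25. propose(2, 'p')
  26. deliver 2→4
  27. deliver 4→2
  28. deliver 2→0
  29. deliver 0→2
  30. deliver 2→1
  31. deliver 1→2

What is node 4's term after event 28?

1. timeout(2):  <2:cand t1 ->
2. deliver 2→4:  <4:foll t1 ->
3. deliver 4→2:  nop
4. deliver 2→0:  <0:foll t1 ->
5. deliver 0→2:  <2:lead t1 ->
6. deliver 0→2:  nop
7. crash(4):  <4:✗foll t1 ->
8. timeout(2):  <2:cand t2 ->
9. recover(4):  <4:foll t1 ->
10. deliver 0→2:  nop
11. deliver 0→2:  nop
12. deliver 0→1:  nop
13. deliver 2→4:  <4:foll t2 ->
14. deliver 1→0:  nop
15. deliver 3→1:  nop
16. deliver 4→0:  nop
17. timeout(1):  <1:cand t1 ->
18. timeout(4):  <4:cand t3 ->
19. deliver 4→1:  <1:foll t3 ->
20. deliver 2→0:  <0:foll t2 ->
21. deliver 3→2:  nop
22. deliver 4→2:  nop
23. deliver 1→2:  nop
24. timeout(3):  <3:cand t1 ->
25. propose(2,'p'):  nop
26. deliver 2→4:  nop
27. deliver 4→2:  <2:foll t3 ->
28. deliver 2→0:  nop

3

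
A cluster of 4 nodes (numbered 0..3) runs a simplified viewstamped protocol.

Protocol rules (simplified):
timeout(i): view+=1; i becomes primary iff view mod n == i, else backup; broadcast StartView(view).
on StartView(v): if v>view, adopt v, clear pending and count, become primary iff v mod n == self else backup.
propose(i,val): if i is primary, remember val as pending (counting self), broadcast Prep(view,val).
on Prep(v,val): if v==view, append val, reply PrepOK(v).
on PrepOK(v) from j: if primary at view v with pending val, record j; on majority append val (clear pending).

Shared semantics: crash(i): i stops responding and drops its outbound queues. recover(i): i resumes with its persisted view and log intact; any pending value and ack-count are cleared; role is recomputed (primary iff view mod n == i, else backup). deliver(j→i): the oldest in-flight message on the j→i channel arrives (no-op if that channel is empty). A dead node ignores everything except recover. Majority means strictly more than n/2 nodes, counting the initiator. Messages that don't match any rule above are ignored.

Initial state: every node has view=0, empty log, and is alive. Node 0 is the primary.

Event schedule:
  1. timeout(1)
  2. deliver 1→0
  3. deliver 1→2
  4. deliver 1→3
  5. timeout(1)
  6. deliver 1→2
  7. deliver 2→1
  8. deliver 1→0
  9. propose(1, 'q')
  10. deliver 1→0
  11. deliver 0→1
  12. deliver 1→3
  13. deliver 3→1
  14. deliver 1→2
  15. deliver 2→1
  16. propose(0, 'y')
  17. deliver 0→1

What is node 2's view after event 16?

2

1. timeout(1):  <1:prim v1 ->
2. deliver 1→0:  <0:back v1 ->
3. deliver 1→2:  <2:back v1 ->
4. deliver 1→3:  <3:back v1 ->
5. timeout(1):  <1:back v2 ->
6. deliver 1→2:  <2:prim v2 ->
7. deliver 2→1:  nop
8. deliver 1→0:  <0:back v2 ->
9. propose(1,'q'):  nop
10. deliver 1→0:  nop
11. deliver 0→1:  nop
12. deliver 1→3:  <3:back v2 ->
13. deliver 3→1:  nop
14. deliver 1→2:  nop
15. deliver 2→1:  nop
16. propose(0,'y'):  nop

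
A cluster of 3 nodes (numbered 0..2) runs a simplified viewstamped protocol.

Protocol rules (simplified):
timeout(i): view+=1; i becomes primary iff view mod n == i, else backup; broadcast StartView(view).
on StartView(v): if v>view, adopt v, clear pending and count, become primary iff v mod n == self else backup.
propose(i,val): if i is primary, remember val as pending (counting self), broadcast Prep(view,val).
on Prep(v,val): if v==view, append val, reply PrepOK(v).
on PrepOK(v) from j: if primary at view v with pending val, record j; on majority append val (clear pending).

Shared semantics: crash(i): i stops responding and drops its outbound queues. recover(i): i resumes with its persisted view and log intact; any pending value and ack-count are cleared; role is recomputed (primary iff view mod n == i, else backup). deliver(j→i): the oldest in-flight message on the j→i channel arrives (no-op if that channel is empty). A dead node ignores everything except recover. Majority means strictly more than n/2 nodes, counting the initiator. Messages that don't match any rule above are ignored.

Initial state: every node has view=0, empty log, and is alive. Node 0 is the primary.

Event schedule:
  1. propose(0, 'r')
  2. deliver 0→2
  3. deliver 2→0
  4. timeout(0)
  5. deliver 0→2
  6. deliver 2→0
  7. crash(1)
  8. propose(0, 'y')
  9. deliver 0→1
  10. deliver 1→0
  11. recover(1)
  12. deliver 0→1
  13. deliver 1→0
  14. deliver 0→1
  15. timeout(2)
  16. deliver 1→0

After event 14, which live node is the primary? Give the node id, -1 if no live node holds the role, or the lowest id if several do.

1

after 1 — propose(0,'r'): ·
after 2 — deliver 0→2: n2:back/v0/[r]
after 3 — deliver 2→0: n0:prim/v0/[r]
after 4 — timeout(0): n0:back/v1/[r]
after 5 — deliver 0→2: n2:back/v1/[r]
after 6 — deliver 2→0: ·
after 7 — crash(1): n1:✗back/v0/[-]
after 8 — propose(0,'y'): ·
after 9 — deliver 0→1: ·
after 10 — deliver 1→0: ·
after 11 — recover(1): n1:back/v0/[-]
after 12 — deliver 0→1: n1:back/v0/[r]
after 13 — deliver 1→0: ·
after 14 — deliver 0→1: n1:prim/v1/[r]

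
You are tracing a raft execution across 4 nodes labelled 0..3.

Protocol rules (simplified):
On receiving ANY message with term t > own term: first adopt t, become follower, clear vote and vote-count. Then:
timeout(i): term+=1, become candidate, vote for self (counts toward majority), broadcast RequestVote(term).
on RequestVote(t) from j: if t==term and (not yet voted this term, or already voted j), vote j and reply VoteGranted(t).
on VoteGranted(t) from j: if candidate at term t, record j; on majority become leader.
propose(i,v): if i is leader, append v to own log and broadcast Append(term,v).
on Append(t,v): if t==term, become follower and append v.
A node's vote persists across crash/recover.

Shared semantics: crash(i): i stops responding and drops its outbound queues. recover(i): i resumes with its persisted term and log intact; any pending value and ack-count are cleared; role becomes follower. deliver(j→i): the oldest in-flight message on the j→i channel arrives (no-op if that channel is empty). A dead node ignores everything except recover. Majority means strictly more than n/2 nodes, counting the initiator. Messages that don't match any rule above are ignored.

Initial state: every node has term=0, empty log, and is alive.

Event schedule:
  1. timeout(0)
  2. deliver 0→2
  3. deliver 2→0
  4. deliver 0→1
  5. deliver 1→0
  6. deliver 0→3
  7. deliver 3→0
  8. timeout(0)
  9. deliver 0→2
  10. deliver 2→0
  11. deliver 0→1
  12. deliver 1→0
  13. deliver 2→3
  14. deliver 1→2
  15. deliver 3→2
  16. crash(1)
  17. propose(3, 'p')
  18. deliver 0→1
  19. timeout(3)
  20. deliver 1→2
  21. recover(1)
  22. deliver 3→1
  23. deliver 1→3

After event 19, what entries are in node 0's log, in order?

empty

[1] timeout(0) → N0(cand t1 [-])
[2] deliver 0→2 → N2(foll t1 [-])
[3] deliver 2→0 → ∅
[4] deliver 0→1 → N1(foll t1 [-])
[5] deliver 1→0 → N0(lead t1 [-])
[6] deliver 0→3 → N3(foll t1 [-])
[7] deliver 3→0 → ∅
[8] timeout(0) → N0(cand t2 [-])
[9] deliver 0→2 → N2(foll t2 [-])
[10] deliver 2→0 → ∅
[11] deliver 0→1 → N1(foll t2 [-])
[12] deliver 1→0 → N0(lead t2 [-])
[13] deliver 2→3 → ∅
[14] deliver 1→2 → ∅
[15] deliver 3→2 → ∅
[16] crash(1) → N1(✗foll t2 [-])
[17] propose(3,'p') → ∅
[18] deliver 0→1 → ∅
[19] timeout(3) → N3(cand t2 [-])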